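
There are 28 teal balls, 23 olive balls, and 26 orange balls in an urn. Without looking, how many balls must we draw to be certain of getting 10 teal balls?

59

The worst case draws every non-teal ball first: 23 + 26 = 49.
The next 10 draws are then forced to be teal, giving 49 + 10 = 59.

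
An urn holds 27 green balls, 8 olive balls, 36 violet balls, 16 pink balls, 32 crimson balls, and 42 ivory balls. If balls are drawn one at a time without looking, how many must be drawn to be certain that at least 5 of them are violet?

130

To avoid violet balls as long as possible, exhaust the other 5 colors first.
The worst case draws every non-violet ball first: 27 + 8 + 16 + 32 + 42 = 125.
The next 5 draws are then forced to be violet, giving 125 + 5 = 130.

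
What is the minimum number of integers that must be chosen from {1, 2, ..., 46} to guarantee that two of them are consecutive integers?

Partition {1, …, 46} into 23 pairs: {1,2}, {3,4}, …, {45,46}.
Choosing 23 integers — say the 23 even numbers 2, 4, …, 46 — takes one from each pair and avoids the property.
Choosing 24 forces two into the same pair by pigeonhole, and those are consecutive. So 24.

24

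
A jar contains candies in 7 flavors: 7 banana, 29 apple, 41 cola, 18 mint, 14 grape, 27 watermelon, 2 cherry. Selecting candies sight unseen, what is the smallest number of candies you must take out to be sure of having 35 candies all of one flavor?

In the worst case we take at most 34 of each flavor, but all 7 banana, all 29 apple, all 18 mint, all 14 grape, all 27 watermelon, and all 2 cherry (fewer than 34), giving 7 + 29 + 34 + 18 + 14 + 27 + 2 = 131.
One more candy then forces some flavor to 35, so 131 + 1 = 132.

132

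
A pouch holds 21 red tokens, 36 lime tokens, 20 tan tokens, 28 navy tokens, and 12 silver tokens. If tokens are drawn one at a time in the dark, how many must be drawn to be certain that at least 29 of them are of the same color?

110

Treat the 5 colors as pigeonholes.
In the worst case we take at most 28 of each color, but all 21 red, all 20 tan, and all 12 silver (fewer than 28), giving 21 + 28 + 20 + 28 + 12 = 109.
One more token then forces some color to 29, so 109 + 1 = 110.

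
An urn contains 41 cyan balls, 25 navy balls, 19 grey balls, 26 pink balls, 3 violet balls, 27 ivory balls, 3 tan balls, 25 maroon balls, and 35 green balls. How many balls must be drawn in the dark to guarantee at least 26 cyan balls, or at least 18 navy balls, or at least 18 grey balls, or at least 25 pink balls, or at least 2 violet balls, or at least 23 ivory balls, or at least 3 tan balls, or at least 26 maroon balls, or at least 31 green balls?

Each of the 9 colors has its own threshold; avoid all of them simultaneously.
The worst case stops just short of every target: 25 cyan, 17 navy, 17 grey, 24 pink, 1 violet, 22 ivory, 2 tan, 25 maroon, 30 green — 25 + 17 + 17 + 24 + 1 + 22 + 2 + 25 + 30 = 163 balls.
One more ball must push some color to its target, so 163 + 1 = 164.

164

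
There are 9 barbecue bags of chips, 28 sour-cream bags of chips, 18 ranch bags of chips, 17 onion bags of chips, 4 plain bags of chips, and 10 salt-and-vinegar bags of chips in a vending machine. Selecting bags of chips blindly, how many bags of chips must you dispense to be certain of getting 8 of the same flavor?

40

In the worst case we take at most 7 of each flavor, but all 4 plain (fewer than 7), giving 7 + 7 + 7 + 7 + 4 + 7 = 39.
One more bag of chips then forces some flavor to 8, so 39 + 1 = 40.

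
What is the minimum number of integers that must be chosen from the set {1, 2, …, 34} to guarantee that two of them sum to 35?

Partition {1, …, 34} into 17 pairs: {1,34}, {2,33}, …, {17,18}.
Choosing 17 integers — say the integers 1 through 17 — takes one from each pair and avoids the property.
Choosing 18 forces two into the same pair by pigeonhole, and those sum to 35. So 18.

18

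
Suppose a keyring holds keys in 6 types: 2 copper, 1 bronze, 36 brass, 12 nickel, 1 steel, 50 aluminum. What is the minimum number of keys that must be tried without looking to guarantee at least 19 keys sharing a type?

53

Treat the 6 types as pigeonholes.
In the worst case we take at most 18 of each type, but all 2 copper, all 1 bronze, all 12 nickel, and all 1 steel (fewer than 18), giving 2 + 1 + 18 + 12 + 1 + 18 = 52.
One more key then forces some type to 19, so 52 + 1 = 53.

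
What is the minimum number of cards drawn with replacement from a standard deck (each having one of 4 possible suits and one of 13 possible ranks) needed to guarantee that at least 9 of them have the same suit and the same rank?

There are 4 × 13 = 52 (suit, rank) combinations acting as pigeonholes.
With 52 × 8 = 416 cards drawn with replacement from a standard deck we could place exactly 8 in each, with no (suit, rank) pair reaching 9.
One more forces some (suit, rank) pair to hold 9, so 416 + 1 = 417.

417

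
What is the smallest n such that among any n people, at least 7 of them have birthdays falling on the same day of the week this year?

There are 7 days of the week acting as pigeonholes.
With 7 × 6 = 42 people we could place exactly 6 in each, with no class reaching 7.
One more forces some class to hold 7, so 42 + 1 = 43.

43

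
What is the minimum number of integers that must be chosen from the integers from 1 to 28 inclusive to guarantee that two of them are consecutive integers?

Partition {1, …, 28} into 14 pairs: {1,2}, {3,4}, …, {27,28}.
Choosing 14 integers — say the 14 even numbers 2, 4, …, 28 — takes one from each pair and avoids the property.
Choosing 15 forces two into the same pair by pigeonhole, and those are consecutive. So 15.

15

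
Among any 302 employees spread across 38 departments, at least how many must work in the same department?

If each of the 38 departments held at most 7, the total would be at most 38 × 7 = 266 < 302, a contradiction.
So at least one holds ⌈302/38⌉ = 8.

8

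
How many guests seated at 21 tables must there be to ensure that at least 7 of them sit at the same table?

There are 21 tables acting as pigeonholes.
With 21 × 6 = 126 guests we could place exactly 6 in each, with no class reaching 7.
One more forces some class to hold 7, so 126 + 1 = 127.

127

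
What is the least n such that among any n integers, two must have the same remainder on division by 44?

45

Two integers differ by a multiple of 44 exactly when they share a remainder mod 44.
There are 44 residue classes mod 44, so 44 integers can all lie in distinct classes.
One more integer must repeat a residue, giving a difference divisible by 44. So n = 44 + 1 = 45.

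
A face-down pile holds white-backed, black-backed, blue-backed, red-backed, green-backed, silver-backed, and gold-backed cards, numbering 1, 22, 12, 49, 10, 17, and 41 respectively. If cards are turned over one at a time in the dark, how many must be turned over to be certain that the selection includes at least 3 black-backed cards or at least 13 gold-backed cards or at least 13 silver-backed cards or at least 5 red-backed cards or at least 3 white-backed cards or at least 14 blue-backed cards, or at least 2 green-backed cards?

Each of the 7 back colors has its own threshold; avoid all of them simultaneously.
The worst case stops just short of every target: all 1 white-backed, 2 black-backed, all 12 blue-backed, 4 red-backed, 1 green-backed, 12 silver-backed, 12 gold-backed — 1 + 2 + 12 + 4 + 1 + 12 + 12 = 44 cards.
One more card must push some back color to its target, so 44 + 1 = 45.

45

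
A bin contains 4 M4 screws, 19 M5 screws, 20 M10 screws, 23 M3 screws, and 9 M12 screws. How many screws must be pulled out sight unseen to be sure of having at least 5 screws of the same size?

The worst case takes 4 screws of each size without reaching 5 of any: 5 × 4 = 20.
The next screw must bring some size to 5, so 20 + 1 = 21.

21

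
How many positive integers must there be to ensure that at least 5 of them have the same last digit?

There are 10 possible last digits acting as pigeonholes.
With 10 × 4 = 40 positive integers we could place exactly 4 in each, with no class reaching 5.
One more forces some class to hold 5, so 40 + 1 = 41.

41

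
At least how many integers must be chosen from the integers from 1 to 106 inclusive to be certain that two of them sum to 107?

Partition {1, …, 106} into 53 pairs: {1,106}, {2,105}, …, {53,54}.
Choosing 53 integers — say the integers 1 through 53 — takes one from each pair and avoids the property.
Choosing 54 forces two into the same pair by pigeonhole, and those sum to 107. So 54.

54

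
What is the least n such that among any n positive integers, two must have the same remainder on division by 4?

5

Two integers differ by a multiple of 4 exactly when they share a remainder mod 4.
There are 4 residue classes mod 4, so 4 integers can all lie in distinct classes.
One more integer must repeat a residue, giving a difference divisible by 4. So n = 4 + 1 = 5.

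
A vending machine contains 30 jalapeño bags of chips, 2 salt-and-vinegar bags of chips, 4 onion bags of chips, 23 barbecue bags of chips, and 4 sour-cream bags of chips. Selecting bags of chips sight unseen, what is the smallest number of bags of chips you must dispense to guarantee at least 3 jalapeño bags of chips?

The worst case draws every non-jalapeño bag of chips first: 2 + 4 + 23 + 4 = 33.
The next 3 draws are then forced to be jalapeño, giving 33 + 3 = 36.

36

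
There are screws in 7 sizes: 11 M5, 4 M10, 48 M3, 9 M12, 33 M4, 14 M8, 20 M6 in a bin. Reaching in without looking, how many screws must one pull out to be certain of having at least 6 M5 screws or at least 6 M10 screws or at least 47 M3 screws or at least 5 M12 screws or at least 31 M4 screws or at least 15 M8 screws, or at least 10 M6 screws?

113

The worst case stops just short of every target: 5 M5, all 4 M10, 46 M3, 4 M12, 30 M4, 14 M8, 9 M6 — 5 + 4 + 46 + 4 + 30 + 14 + 9 = 112 screws.
One more screw must push some size to its target, so 112 + 1 = 113.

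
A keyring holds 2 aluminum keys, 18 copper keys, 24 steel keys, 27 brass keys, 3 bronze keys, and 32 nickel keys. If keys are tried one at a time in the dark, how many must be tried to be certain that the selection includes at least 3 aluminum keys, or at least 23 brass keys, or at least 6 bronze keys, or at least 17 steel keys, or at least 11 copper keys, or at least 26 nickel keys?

79

Each of the 6 types has its own threshold; avoid all of them simultaneously.
The worst case stops just short of every target: 2 aluminum, 10 copper, 16 steel, 22 brass, all 3 bronze, 25 nickel — 2 + 10 + 16 + 22 + 3 + 25 = 78 keys.
One more key must push some type to its target, so 78 + 1 = 79.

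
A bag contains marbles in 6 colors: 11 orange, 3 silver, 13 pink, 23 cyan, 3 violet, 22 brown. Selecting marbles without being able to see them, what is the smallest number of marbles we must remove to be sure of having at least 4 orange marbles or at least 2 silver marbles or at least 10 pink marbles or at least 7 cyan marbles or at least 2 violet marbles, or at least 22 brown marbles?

Each of the 6 colors has its own threshold; avoid all of them simultaneously.
The worst case stops just short of every target: 3 orange, 1 silver, 9 pink, 6 cyan, 1 violet, 21 brown — 3 + 1 + 9 + 6 + 1 + 21 = 41 marbles.
One more marble must push some color to its target, so 41 + 1 = 42.

42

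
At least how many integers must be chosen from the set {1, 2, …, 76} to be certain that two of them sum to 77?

Partition {1, …, 76} into 38 pairs: {1,76}, {2,75}, …, {38,39}.
Choosing 38 integers — say the integers 1 through 38 — takes one from each pair and avoids the property.
Choosing 39 forces two into the same pair by pigeonhole, and those sum to 77. So 39.

39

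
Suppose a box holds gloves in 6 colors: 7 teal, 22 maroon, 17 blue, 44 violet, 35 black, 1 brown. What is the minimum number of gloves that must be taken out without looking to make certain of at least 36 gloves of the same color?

Treat the 6 colors as pigeonholes.
In the worst case we take at most 35 of each color, but all 7 teal, all 22 maroon, all 17 blue, and all 1 brown (fewer than 35), giving 7 + 22 + 17 + 35 + 35 + 1 = 117.
One more glove then forces some color to 36, so 117 + 1 = 118.

118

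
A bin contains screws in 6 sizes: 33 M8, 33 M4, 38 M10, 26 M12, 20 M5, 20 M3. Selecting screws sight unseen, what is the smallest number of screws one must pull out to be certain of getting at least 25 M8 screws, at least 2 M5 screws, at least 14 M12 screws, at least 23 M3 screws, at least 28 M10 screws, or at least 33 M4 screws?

118

Each of the 6 sizes has its own threshold; avoid all of them simultaneously.
The worst case stops just short of every target: 24 M8, 32 M4, 27 M10, 13 M12, 1 M5, all 20 M3 — 24 + 32 + 27 + 13 + 1 + 20 = 117 screws.
One more screw must push some size to its target, so 117 + 1 = 118.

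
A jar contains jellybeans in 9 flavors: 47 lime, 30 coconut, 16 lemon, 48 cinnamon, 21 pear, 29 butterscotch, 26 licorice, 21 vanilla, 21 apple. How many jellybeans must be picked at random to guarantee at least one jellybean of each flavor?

244

The hardest flavor to obtain is lemon: we could draw every other jellybean first — 259 − 16 = 243 jellybeans — without a single lemon one.
The next draw must be lemon, so 243 + 1 = 244.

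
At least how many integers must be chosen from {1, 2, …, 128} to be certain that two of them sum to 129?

Partition {1, …, 128} into 64 pairs: {1,128}, {2,127}, …, {64,65}.
Choosing 64 integers — say the integers 1 through 64 — takes one from each pair and avoids the property.
Choosing 65 forces two into the same pair by pigeonhole, and those sum to 129. So 65.

65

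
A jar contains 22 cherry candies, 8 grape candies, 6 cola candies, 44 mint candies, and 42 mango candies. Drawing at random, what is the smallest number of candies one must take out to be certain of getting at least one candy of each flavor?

117

The hardest flavor to obtain is cola: we could draw every other candy first — 122 − 6 = 116 candies — without a single cola one.
The next draw must be cola, so 116 + 1 = 117.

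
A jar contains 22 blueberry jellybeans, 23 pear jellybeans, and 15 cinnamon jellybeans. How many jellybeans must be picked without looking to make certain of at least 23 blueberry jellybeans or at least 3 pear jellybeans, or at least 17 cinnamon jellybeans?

40

The worst case stops just short of every target: 22 blueberry, 2 pear, all 15 cinnamon — 22 + 2 + 15 = 39 jellybeans.
One more jellybean must push some flavor to its target, so 39 + 1 = 40.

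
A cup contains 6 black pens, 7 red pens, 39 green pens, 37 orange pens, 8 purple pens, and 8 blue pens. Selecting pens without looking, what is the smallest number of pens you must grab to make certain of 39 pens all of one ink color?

105

Treat the 6 ink colors as pigeonholes.
In the worst case we take at most 38 of each ink color, but all 6 black, all 7 red, all 37 orange, all 8 purple, and all 8 blue (fewer than 38), giving 6 + 7 + 38 + 37 + 8 + 8 = 104.
One more pen then forces some ink color to 39, so 104 + 1 = 105.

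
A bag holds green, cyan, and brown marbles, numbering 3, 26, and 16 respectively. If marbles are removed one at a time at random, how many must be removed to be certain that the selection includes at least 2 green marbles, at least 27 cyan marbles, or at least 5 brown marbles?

32

The worst case stops just short of every target: 1 green, 26 cyan, 4 brown — 1 + 26 + 4 = 31 marbles.
One more marble must push some color to its target, so 31 + 1 = 32.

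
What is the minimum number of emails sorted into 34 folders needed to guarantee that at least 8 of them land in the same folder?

239

There are 34 folders acting as pigeonholes.
With 34 × 7 = 238 emails we could place exactly 7 in each, with no class reaching 8.
One more forces some class to hold 8, so 238 + 1 = 239.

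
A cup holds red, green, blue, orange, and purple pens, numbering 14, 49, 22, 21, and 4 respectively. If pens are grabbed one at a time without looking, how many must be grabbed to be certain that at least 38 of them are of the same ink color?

In the worst case we take at most 37 of each ink color, but all 14 red, all 22 blue, all 21 orange, and all 4 purple (fewer than 37), giving 14 + 37 + 22 + 21 + 4 = 98.
One more pen then forces some ink color to 38, so 98 + 1 = 99.

99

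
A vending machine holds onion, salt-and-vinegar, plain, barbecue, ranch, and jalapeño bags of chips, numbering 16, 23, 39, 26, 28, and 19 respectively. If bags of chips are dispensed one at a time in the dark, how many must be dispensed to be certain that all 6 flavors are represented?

136

The hardest flavor to obtain is onion: we could draw every other bag of chips first — 151 − 16 = 135 bags of chips — without a single onion one.
The next draw must be onion, so 135 + 1 = 136.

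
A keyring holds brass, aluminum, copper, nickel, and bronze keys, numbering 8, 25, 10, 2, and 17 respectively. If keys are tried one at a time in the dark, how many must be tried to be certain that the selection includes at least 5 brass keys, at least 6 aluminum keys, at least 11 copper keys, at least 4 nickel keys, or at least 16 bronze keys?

Each of the 5 types has its own threshold; avoid all of them simultaneously.
The worst case stops just short of every target: 4 brass, 5 aluminum, 10 copper, all 2 nickel, 15 bronze — 4 + 5 + 10 + 2 + 15 = 36 keys.
One more key must push some type to its target, so 36 + 1 = 37.

37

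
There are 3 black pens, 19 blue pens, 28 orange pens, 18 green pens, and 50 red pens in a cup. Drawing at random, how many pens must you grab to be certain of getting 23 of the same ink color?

85

In the worst case we take at most 22 of each ink color, but all 3 black, all 19 blue, and all 18 green (fewer than 22), giving 3 + 19 + 22 + 18 + 22 = 84.
One more pen then forces some ink color to 23, so 84 + 1 = 85.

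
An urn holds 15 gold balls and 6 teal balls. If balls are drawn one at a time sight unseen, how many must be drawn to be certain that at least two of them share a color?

The worst case takes 1 ball of each color without reaching 2 of any: 2 × 1 = 2.
The next ball must bring some color to 2, so 2 + 1 = 3.

3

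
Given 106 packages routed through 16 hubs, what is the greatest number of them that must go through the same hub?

7

The 106 packages fall into 16 hubs.
If each of the 16 hubs held at most 6, the total would be at most 16 × 6 = 96 < 106, a contradiction.
So at least one holds ⌈106/16⌉ = 7.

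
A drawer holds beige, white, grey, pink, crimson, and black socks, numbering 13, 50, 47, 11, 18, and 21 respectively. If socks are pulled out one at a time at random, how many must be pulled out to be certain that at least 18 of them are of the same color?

In the worst case we take at most 17 of each color, but all 13 beige and all 11 pink (fewer than 17), giving 13 + 17 + 17 + 11 + 17 + 17 = 92.
One more sock then forces some color to 18, so 92 + 1 = 93.

93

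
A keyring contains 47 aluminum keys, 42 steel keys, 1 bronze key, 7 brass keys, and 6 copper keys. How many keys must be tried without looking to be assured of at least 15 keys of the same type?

Treat the 5 types as pigeonholes.
In the worst case we take at most 14 of each type, but all 1 bronze, all 7 brass, and all 6 copper (fewer than 14), giving 14 + 14 + 1 + 7 + 6 = 42.
One more key then forces some type to 15, so 42 + 1 = 43.

43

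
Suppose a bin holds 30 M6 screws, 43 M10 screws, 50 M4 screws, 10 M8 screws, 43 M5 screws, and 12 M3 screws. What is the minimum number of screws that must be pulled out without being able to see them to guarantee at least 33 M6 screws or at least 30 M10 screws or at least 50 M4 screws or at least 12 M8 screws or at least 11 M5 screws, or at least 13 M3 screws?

The worst case stops just short of every target: all 30 M6, 29 M10, 49 M4, all 10 M8, 10 M5, 12 M3 — 30 + 29 + 49 + 10 + 10 + 12 = 140 screws.
One more screw must push some size to its target, so 140 + 1 = 141.

141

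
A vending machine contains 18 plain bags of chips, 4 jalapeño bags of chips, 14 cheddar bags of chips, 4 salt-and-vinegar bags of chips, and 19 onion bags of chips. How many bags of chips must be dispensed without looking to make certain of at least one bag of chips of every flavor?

The hardest flavor to obtain is jalapeño: we could draw every other bag of chips first — 59 − 4 = 55 bags of chips — without a single jalapeño one.
The next draw must be jalapeño, so 55 + 1 = 56.

56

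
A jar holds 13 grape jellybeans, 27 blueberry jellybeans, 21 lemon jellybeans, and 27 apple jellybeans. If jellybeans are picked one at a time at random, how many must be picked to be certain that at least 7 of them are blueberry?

68

The worst case draws every non-blueberry jellybean first: 13 + 21 + 27 = 61.
The next 7 draws are then forced to be blueberry, giving 61 + 7 = 68.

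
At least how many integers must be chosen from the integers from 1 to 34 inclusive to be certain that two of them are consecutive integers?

Partition {1, …, 34} into 17 pairs: {1,2}, {3,4}, …, {33,34}.
Choosing 17 integers — say the 17 even numbers 2, 4, …, 34 — takes one from each pair and avoids the property.
Choosing 18 forces two into the same pair by pigeonhole, and those are consecutive. So 18.

18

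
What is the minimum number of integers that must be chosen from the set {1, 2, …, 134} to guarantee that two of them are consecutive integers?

Partition {1, …, 134} into 67 pairs: {1,2}, {3,4}, …, {133,134}.
Choosing 67 integers — say the 67 even numbers 2, 4, …, 134 — takes one from each pair and avoids the property.
Choosing 68 forces two into the same pair by pigeonhole, and those are consecutive. So 68.

68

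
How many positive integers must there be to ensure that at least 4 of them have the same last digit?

31

There are 10 possible last digits acting as pigeonholes.
With 10 × 3 = 30 positive integers we could place exactly 3 in each, with no class reaching 4.
One more forces some class to hold 4, so 30 + 1 = 31.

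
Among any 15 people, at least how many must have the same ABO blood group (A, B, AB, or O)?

4

There are 4 ABO blood groups, which serve as the pigeonholes.
If each of the 4 ABO blood groups held at most 3, the total would be at most 4 × 3 = 12 < 15, a contradiction.
So at least one holds ⌈15/4⌉ = 4.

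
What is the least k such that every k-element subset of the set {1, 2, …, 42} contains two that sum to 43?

Partition {1, …, 42} into 21 pairs: {1,42}, {2,41}, …, {21,22}.
Choosing 21 integers — say the integers 1 through 21 — takes one from each pair and avoids the property.
Choosing 22 forces two into the same pair by pigeonhole, and those sum to 43. So 22.

22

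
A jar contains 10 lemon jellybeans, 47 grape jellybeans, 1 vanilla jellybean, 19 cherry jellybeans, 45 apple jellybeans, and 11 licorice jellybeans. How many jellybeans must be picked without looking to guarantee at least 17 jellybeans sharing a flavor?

71

In the worst case we take at most 16 of each flavor, but all 10 lemon, all 1 vanilla, and all 11 licorice (fewer than 16), giving 10 + 16 + 1 + 16 + 16 + 11 = 70.
One more jellybean then forces some flavor to 17, so 70 + 1 = 71.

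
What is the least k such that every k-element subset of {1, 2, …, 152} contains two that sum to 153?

77

Partition {1, …, 152} into 76 pairs: {1,152}, {2,151}, …, {76,77}.
Choosing 76 integers — say the integers 1 through 76 — takes one from each pair and avoids the property.
Choosing 77 forces two into the same pair by pigeonhole, and those sum to 153. So 77.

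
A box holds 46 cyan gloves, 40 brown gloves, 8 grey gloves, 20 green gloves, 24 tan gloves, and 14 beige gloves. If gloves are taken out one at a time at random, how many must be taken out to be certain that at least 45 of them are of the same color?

151

Treat the 6 colors as pigeonholes.
In the worst case we take at most 44 of each color, but all 40 brown, all 8 grey, all 20 green, all 24 tan, and all 14 beige (fewer than 44), giving 44 + 40 + 8 + 20 + 24 + 14 = 150.
One more glove then forces some color to 45, so 150 + 1 = 151.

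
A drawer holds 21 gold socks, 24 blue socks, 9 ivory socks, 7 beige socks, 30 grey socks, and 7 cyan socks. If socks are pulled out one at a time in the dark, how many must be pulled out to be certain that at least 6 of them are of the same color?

Treat the 6 colors as pigeonholes.
The worst case takes 5 socks of each color without reaching 6 of any: 6 × 5 = 30.
The next sock must bring some color to 6, so 30 + 1 = 31.

31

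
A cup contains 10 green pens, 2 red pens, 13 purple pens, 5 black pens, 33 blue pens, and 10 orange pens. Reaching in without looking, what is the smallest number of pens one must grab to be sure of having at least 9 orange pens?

72

To avoid orange pens as long as possible, exhaust the other 5 ink colors first.
The worst case draws every non-orange pen first: 10 + 2 + 13 + 5 + 33 = 63.
The next 9 draws are then forced to be orange, giving 63 + 9 = 72.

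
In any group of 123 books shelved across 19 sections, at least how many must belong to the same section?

7

If each of the 19 sections held at most 6, the total would be at most 19 × 6 = 114 < 123, a contradiction.
So at least one holds ⌈123/19⌉ = 7.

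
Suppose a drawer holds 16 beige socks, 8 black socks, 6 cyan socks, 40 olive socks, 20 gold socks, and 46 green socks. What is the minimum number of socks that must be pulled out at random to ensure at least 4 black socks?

The worst case draws every non-black sock first: 16 + 6 + 40 + 20 + 46 = 128.
The next 4 draws are then forced to be black, giving 128 + 4 = 132.

132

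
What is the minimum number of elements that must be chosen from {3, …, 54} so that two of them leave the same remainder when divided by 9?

10

Use the pigeonhole principle on residue classes: group the integers by remainder mod 9; there are 9 residue classes, each nonempty in this range.
Choosing one from each class (9 integers) avoids any shared remainder.
One more choice must repeat a class, so two differ by a multiple of 9. Hence 9 + 1 = 10.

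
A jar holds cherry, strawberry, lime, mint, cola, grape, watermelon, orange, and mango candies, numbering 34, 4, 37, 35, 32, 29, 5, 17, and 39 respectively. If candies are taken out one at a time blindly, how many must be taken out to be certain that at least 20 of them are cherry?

218

To avoid cherry candies as long as possible, exhaust the other 8 flavors first.
The worst case draws every non-cherry candy first: 4 + 37 + 35 + 32 + 29 + 5 + 17 + 39 = 198.
The next 20 draws are then forced to be cherry, giving 198 + 20 = 218.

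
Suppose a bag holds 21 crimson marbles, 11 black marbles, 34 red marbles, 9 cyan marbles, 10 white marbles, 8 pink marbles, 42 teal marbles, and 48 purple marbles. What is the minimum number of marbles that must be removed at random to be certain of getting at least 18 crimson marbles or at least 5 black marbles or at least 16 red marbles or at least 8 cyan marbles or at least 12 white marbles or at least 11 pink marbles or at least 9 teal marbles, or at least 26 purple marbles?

The worst case stops just short of every target: 17 crimson, 4 black, 15 red, 7 cyan, all 10 white, all 8 pink, 8 teal, 25 purple — 17 + 4 + 15 + 7 + 10 + 8 + 8 + 25 = 94 marbles.
One more marble must push some color to its target, so 94 + 1 = 95.

95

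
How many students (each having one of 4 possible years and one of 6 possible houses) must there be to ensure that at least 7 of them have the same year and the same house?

There are 4 × 6 = 24 (year, house) combinations acting as pigeonholes.
With 24 × 6 = 144 students we could place exactly 6 in each, with no (year, house) pair reaching 7.
One more forces some (year, house) pair to hold 7, so 144 + 1 = 145.

145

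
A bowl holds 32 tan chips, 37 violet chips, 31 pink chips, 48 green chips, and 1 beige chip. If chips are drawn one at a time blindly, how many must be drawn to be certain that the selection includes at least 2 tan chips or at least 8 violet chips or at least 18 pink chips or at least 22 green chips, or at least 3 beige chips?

Each of the 5 colors has its own threshold; avoid all of them simultaneously.
The worst case stops just short of every target: 1 tan, 7 violet, 17 pink, 21 green, all 1 beige — 1 + 7 + 17 + 21 + 1 = 47 chips.
One more chip must push some color to its target, so 47 + 1 = 48.

48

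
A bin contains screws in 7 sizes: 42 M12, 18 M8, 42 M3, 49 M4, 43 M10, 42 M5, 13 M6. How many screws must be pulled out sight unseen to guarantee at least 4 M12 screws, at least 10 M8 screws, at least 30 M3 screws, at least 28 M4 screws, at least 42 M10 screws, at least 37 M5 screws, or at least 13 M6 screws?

158

The worst case stops just short of every target: 3 M12, 9 M8, 29 M3, 27 M4, 41 M10, 36 M5, 12 M6 — 3 + 9 + 29 + 27 + 41 + 36 + 12 = 157 screws.
One more screw must push some size to its target, so 157 + 1 = 158.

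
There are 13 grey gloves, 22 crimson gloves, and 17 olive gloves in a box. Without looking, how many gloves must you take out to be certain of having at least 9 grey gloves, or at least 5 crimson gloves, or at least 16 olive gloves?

The worst case stops just short of every target: 8 grey, 4 crimson, 15 olive — 8 + 4 + 15 = 27 gloves.
One more glove must push some color to its target, so 27 + 1 = 28.

28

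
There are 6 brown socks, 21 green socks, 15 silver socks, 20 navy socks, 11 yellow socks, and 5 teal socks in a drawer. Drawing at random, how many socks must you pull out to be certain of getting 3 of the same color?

13

Treat the 6 colors as pigeonholes.
The worst case takes 2 socks of each color without reaching 3 of any: 6 × 2 = 12.
The next sock must bring some color to 3, so 12 + 1 = 13.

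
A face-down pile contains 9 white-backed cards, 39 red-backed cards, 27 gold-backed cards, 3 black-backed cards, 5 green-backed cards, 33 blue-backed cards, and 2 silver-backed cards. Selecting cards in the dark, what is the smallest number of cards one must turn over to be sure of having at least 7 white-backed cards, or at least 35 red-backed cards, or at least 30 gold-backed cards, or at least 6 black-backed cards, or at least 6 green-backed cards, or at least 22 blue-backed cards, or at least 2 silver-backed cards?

98

Each of the 7 back colors has its own threshold; avoid all of them simultaneously.
The worst case stops just short of every target: 6 white-backed, 34 red-backed, all 27 gold-backed, all 3 black-backed, 5 green-backed, 21 blue-backed, 1 silver-backed — 6 + 34 + 27 + 3 + 5 + 21 + 1 = 97 cards.
One more card must push some back color to its target, so 97 + 1 = 98.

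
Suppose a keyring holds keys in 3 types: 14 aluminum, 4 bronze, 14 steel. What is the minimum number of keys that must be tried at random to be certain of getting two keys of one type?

The worst case takes 1 key of each type without reaching 2 of any: 3 × 1 = 3.
The next key must bring some type to 2, so 3 + 1 = 4.

4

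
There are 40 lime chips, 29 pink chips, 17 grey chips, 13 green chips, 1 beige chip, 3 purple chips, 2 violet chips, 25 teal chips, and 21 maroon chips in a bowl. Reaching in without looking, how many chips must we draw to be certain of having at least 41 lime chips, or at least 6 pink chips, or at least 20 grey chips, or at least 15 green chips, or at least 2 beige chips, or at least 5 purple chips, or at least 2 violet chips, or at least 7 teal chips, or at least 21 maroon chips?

Each of the 9 colors has its own threshold; avoid all of them simultaneously.
The worst case stops just short of every target: 40 lime, 5 pink, all 17 grey, all 13 green, 1 beige, all 3 purple, 1 violet, 6 teal, 20 maroon — 40 + 5 + 17 + 13 + 1 + 3 + 1 + 6 + 20 = 106 chips.
One more chip must push some color to its target, so 106 + 1 = 107.

107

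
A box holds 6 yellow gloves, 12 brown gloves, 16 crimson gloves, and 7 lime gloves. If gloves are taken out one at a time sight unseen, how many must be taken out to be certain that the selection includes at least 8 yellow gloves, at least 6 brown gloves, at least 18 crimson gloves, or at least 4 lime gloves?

The worst case stops just short of every target: all 6 yellow, 5 brown, all 16 crimson, 3 lime — 6 + 5 + 16 + 3 = 30 gloves.
One more glove must push some color to its target, so 30 + 1 = 31.

31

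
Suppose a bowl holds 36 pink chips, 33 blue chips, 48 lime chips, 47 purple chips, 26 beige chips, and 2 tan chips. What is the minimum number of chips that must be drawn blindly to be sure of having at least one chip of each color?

191

The hardest color to obtain is tan: we could draw every other chip first — 192 − 2 = 190 chips — without a single tan one.
The next draw must be tan, so 190 + 1 = 191.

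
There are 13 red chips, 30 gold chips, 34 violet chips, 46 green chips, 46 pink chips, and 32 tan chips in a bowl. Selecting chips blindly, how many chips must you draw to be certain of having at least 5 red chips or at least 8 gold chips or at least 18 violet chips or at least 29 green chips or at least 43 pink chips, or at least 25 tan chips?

123

Each of the 6 colors has its own threshold; avoid all of them simultaneously.
The worst case stops just short of every target: 4 red, 7 gold, 17 violet, 28 green, 42 pink, 24 tan — 4 + 7 + 17 + 28 + 42 + 24 = 122 chips.
One more chip must push some color to its target, so 122 + 1 = 123.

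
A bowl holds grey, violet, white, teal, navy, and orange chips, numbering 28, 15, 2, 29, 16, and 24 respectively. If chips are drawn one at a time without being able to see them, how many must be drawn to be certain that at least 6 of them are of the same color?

In the worst case we take at most 5 of each color, but all 2 white (fewer than 5), giving 5 + 5 + 2 + 5 + 5 + 5 = 27.
One more chip then forces some color to 6, so 27 + 1 = 28.

28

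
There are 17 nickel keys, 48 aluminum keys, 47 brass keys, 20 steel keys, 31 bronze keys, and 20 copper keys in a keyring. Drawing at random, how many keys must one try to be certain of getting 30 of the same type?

145

Treat the 6 types as pigeonholes.
In the worst case we take at most 29 of each type, but all 17 nickel, all 20 steel, and all 20 copper (fewer than 29), giving 17 + 29 + 29 + 20 + 29 + 20 = 144.
One more key then forces some type to 30, so 144 + 1 = 145.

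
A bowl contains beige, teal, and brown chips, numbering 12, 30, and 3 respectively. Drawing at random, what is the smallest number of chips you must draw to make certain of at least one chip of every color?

The hardest color to obtain is brown: we could draw every other chip first — 45 − 3 = 42 chips — without a single brown one.
The next draw must be brown, so 42 + 1 = 43.

43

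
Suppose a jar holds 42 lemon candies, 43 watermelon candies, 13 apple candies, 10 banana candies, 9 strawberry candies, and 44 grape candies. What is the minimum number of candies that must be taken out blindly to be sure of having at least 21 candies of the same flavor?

Treat the 6 flavors as pigeonholes.
In the worst case we take at most 20 of each flavor, but all 13 apple, all 10 banana, and all 9 strawberry (fewer than 20), giving 20 + 20 + 13 + 10 + 9 + 20 = 92.
One more candy then forces some flavor to 21, so 92 + 1 = 93.

93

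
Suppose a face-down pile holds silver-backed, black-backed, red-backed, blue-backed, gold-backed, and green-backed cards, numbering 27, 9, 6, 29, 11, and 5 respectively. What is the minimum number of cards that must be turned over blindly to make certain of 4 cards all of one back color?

19

Treat the 6 back colors as pigeonholes.
The worst case takes 3 cards of each back color without reaching 4 of any: 6 × 3 = 18.
The next card must bring some back color to 4, so 18 + 1 = 19.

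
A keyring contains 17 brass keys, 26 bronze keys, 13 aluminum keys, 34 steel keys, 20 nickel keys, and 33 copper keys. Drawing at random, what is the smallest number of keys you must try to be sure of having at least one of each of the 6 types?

The hardest type to obtain is aluminum: we could draw every other key first — 143 − 13 = 130 keys — without a single aluminum one.
The next draw must be aluminum, so 130 + 1 = 131.

131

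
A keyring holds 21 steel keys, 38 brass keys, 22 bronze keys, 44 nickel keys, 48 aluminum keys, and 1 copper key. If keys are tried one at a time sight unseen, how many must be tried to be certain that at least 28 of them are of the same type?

126

Treat the 6 types as pigeonholes.
In the worst case we take at most 27 of each type, but all 21 steel, all 22 bronze, and all 1 copper (fewer than 27), giving 21 + 27 + 22 + 27 + 27 + 1 = 125.
One more key then forces some type to 28, so 125 + 1 = 126.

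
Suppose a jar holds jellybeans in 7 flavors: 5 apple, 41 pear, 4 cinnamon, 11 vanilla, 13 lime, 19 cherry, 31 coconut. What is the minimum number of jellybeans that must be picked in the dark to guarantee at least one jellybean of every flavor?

121

The hardest flavor to obtain is cinnamon: we could draw every other jellybean first — 124 − 4 = 120 jellybeans — without a single cinnamon one.
The next draw must be cinnamon, so 120 + 1 = 121.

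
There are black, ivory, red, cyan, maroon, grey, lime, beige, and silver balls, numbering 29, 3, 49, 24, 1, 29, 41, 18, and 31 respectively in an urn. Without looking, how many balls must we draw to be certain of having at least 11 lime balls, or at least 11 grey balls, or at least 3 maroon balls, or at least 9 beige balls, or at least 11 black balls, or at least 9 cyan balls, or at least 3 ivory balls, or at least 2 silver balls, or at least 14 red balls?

The worst case stops just short of every target: 10 black, 2 ivory, 13 red, 8 cyan, all 1 maroon, 10 grey, 10 lime, 8 beige, 1 silver — 10 + 2 + 13 + 8 + 1 + 10 + 10 + 8 + 1 = 63 balls.
One more ball must push some color to its target, so 63 + 1 = 64.

64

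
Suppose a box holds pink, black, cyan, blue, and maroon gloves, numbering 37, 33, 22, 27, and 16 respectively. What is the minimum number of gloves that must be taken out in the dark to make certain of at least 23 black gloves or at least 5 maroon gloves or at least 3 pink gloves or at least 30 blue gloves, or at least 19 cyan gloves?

74

Each of the 5 colors has its own threshold; avoid all of them simultaneously.
The worst case stops just short of every target: 2 pink, 22 black, 18 cyan, all 27 blue, 4 maroon — 2 + 22 + 18 + 27 + 4 = 73 gloves.
One more glove must push some color to its target, so 73 + 1 = 74.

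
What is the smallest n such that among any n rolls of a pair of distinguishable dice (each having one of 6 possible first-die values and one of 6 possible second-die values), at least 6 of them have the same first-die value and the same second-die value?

There are 6 × 6 = 36 (first-die value, second-die value) combinations acting as pigeonholes.
With 36 × 5 = 180 rolls of a pair of distinguishable dice we could place exactly 5 in each, with no (first-die value, second-die value) pair reaching 6.
One more forces some (first-die value, second-die value) pair to hold 6, so 180 + 1 = 181.

181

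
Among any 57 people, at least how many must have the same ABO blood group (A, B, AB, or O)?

15

There are 4 ABO blood groups, which serve as the pigeonholes.
If each of the 4 ABO blood groups held at most 14, the total would be at most 4 × 14 = 56 < 57, a contradiction.
So at least one holds ⌈57/4⌉ = 15.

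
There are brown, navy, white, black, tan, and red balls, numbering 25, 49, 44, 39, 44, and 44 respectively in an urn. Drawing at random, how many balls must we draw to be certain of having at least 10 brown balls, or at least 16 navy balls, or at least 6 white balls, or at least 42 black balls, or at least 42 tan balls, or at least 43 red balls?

Each of the 6 colors has its own threshold; avoid all of them simultaneously.
The worst case stops just short of every target: 9 brown, 15 navy, 5 white, all 39 black, 41 tan, 42 red — 9 + 15 + 5 + 39 + 41 + 42 = 151 balls.
One more ball must push some color to its target, so 151 + 1 = 152.

152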